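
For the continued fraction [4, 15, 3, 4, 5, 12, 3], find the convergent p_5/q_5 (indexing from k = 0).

51593/12691

Using pₖ = aₖpₖ₋₁ + pₖ₋₂, qₖ = aₖqₖ₋₁ + qₖ₋₂ (with p₋₁=1, p₋₂=0, q₋₁=0, q₋₂=1):
  k=0: a=4, p=4, q=1
  k=1: a=15, p=61, q=15
  k=2: a=3, p=187, q=46
  k=3: a=4, p=809, q=199
  k=4: a=5, p=4232, q=1041
  k=5: a=12, p=51593, q=12691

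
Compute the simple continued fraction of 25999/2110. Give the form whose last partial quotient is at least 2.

[12; 3, 9, 3, 3, 7]

25999 = 12*2110 + 679
2110 = 3*679 + 73
679 = 9*73 + 22
73 = 3*22 + 7
22 = 3*7 + 1
7 = 7*1 + 0  (stop)
So 25999/2110 = [12; 3, 9, 3, 3, 7].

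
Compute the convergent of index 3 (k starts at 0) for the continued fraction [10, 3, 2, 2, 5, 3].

Using pₖ = aₖpₖ₋₁ + pₖ₋₂, qₖ = aₖqₖ₋₁ + qₖ₋₂ (with p₋₁=1, p₋₂=0, q₋₁=0, q₋₂=1):
  k=0: a=10, p=10, q=1
  k=1: a=3, p=31, q=3
  k=2: a=2, p=72, q=7
  k=3: a=2, p=175, q=17

175/17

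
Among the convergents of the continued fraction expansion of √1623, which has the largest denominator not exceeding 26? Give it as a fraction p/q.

√1623 = [40; 3, 2, 26, 2, 3, 80, …] (period length 6).
Convergents:
  p_0/q_0 = 40/1
  p_1/q_1 = 121/3
  p_2/q_2 = 282/7
  p_3/q_3 = 7453/185
q_2 = 7 ≤ 26 < 185 = q_3, so the answer is 282/7.

282/7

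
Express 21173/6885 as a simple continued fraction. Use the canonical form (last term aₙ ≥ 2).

21173 = 3*6885 + 518
6885 = 13*518 + 151
518 = 3*151 + 65
151 = 2*65 + 21
65 = 3*21 + 2
21 = 10*2 + 1
2 = 2*1 + 0  (stop)
So 21173/6885 = [3; 13, 3, 2, 3, 10, 2].

[3; 13, 3, 2, 3, 10, 2]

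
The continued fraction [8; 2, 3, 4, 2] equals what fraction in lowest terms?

Fold from the inside: start with 2/1.
  4 + 1/2 = 9/2
  3 + 2/9 = 29/9
  2 + 9/29 = 67/29
  8 + 29/67 = 565/67

565/67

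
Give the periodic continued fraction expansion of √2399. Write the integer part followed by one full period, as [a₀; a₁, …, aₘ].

a₀ = ⌊√2399⌋ = 48.
With m₀=0, d₀=1 and mₖ₊₁ = dₖaₖ − mₖ, dₖ₊₁ = (n − mₖ₊₁²)/dₖ, aₖ₊₁ = ⌊(a₀+mₖ₊₁)/dₖ₊₁⌋:
  k=1: m=48, d=95, a=1
  k=2: m=47, d=2, a=47
  k=3: m=47, d=95, a=1
  k=4: m=48, d=1, a=96
d=1 and a=2a₀=96 at k=4, so the next step gives (m, d) = (48, 95) again — its k=1 value — and the period has length 4.

[48; 1, 47, 1, 96]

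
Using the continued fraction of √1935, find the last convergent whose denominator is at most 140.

√1935 = [43; 1, 86, …] (period length 2).
Convergents:
  p_0/q_0 = 43/1
  p_1/q_1 = 44/1
  p_2/q_2 = 3827/87
  p_3/q_3 = 3871/88
  p_4/q_4 = 336733/7655
q_3 = 88 ≤ 140 < 7655 = q_4, so the answer is 3871/88.

3871/88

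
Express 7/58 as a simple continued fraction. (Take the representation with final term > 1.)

[0; 8, 3, 2]

7 = 0×58 + 7
58 = 8×7 + 2
7 = 3×2 + 1
2 = 2×1 + 0  (stop)
So 7/58 = [0; 8, 3, 2].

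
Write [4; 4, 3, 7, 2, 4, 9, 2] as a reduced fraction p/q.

Using pₖ = aₖpₖ₋₁ + pₖ₋₂ and qₖ = aₖqₖ₋₁ + qₖ₋₂:
  k=0: a=4, p=4, q=1
  k=1: a=4, p=17, q=4
  k=2: a=3, p=55, q=13
  k=3: a=7, p=402, q=95
  k=4: a=2, p=859, q=203
  k=5: a=4, p=3838, q=907
  k=6: a=9, p=35401, q=8366
  k=7: a=2, p=74640, q=17639

74640/17639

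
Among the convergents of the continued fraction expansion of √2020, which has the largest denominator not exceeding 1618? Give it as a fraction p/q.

√2020 = [44; 1, 16, 1, 88, …] (period length 4).
Convergents:
  p_0/q_0 = 44/1
  p_1/q_1 = 45/1
  p_2/q_2 = 764/17
  p_3/q_3 = 809/18
  p_4/q_4 = 71956/1601
  p_5/q_5 = 72765/1619
q_4 = 1601 ≤ 1618 < 1619 = q_5, so the answer is 71956/1601.

71956/1601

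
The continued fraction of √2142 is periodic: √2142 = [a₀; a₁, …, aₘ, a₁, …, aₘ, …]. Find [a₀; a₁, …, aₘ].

a₀ = ⌊√2142⌋ = 46.
With m₀=0, d₀=1 and mₖ₊₁ = dₖaₖ − mₖ, dₖ₊₁ = (n − mₖ₊₁²)/dₖ, aₖ₊₁ = ⌊(a₀+mₖ₊₁)/dₖ₊₁⌋:
  k=1: m=46, d=26, a=3
  k=2: m=32, d=43, a=1
  k=3: m=11, d=47, a=1
  k=4: m=36, d=18, a=4
  k=5: m=36, d=47, a=1
  k=6: m=11, d=43, a=1
  k=7: m=32, d=26, a=3
  k=8: m=46, d=1, a=92
d=1 and a=2a₀=92 at k=8, so the next step gives (m, d) = (46, 26) again — its k=1 value — and the period has length 8.

[46; 3, 1, 1, 4, 1, 1, 3, 92]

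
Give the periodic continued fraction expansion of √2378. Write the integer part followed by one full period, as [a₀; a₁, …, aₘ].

[48; 1, 3, 3, 1, 96]

a₀ = ⌊√2378⌋ = 48.
With m₀=0, d₀=1 and mₖ₊₁ = dₖaₖ − mₖ, dₖ₊₁ = (n − mₖ₊₁²)/dₖ, aₖ₊₁ = ⌊(a₀+mₖ₊₁)/dₖ₊₁⌋:
  k=1: m=48, d=74, a=1
  k=2: m=26, d=23, a=3
  k=3: m=43, d=23, a=3
  k=4: m=26, d=74, a=1
  k=5: m=48, d=1, a=96
d=1 and a=2a₀=96 at k=5, so the next step gives (m, d) = (48, 74) again — its k=1 value — and the period has length 5.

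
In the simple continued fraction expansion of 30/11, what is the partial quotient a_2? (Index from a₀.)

2

30 = 2·11 + 8   →  a_0 = 2
11 = 1·8 + 3   →  a_1 = 1
8 = 2·3 + 2   →  a_2 = 2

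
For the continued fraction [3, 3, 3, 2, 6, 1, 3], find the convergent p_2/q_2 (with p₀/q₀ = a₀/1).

33/10

Using pₖ = aₖpₖ₋₁ + pₖ₋₂, qₖ = aₖqₖ₋₁ + qₖ₋₂ (with p₋₁=1, p₋₂=0, q₋₁=0, q₋₂=1):
  k=0: a=3, p=3, q=1
  k=1: a=3, p=10, q=3
  k=2: a=3, p=33, q=10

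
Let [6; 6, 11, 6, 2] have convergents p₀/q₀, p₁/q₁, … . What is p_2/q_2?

Using pₖ = aₖpₖ₋₁ + pₖ₋₂, qₖ = aₖqₖ₋₁ + qₖ₋₂ (with p₋₁=1, p₋₂=0, q₋₁=0, q₋₂=1):
  k=0: a=6, p=6, q=1
  k=1: a=6, p=37, q=6
  k=2: a=11, p=413, q=67

413/67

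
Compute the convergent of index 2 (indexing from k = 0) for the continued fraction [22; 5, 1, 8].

133/6

Using pₖ = aₖpₖ₋₁ + pₖ₋₂, qₖ = aₖqₖ₋₁ + qₖ₋₂ (with p₋₁=1, p₋₂=0, q₋₁=0, q₋₂=1):
  k=0: a=22, p=22, q=1
  k=1: a=5, p=111, q=5
  k=2: a=1, p=133, q=6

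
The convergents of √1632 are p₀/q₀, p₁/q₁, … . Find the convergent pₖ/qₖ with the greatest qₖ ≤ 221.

8120/201

√1632 = [40; 2, 1, 1, 19, 1, 1, 2, 80, …] (period length 8).
Convergents:
  p_0/q_0 = 40/1
  p_1/q_1 = 81/2
  p_2/q_2 = 121/3
  p_3/q_3 = 202/5
  p_4/q_4 = 3959/98
  p_5/q_5 = 4161/103
  p_6/q_6 = 8120/201
  p_7/q_7 = 20401/505
q_6 = 201 ≤ 221 < 505 = q_7, so the answer is 8120/201.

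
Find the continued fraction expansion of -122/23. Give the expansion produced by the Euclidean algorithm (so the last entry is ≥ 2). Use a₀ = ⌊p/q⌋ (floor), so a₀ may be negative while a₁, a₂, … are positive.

-122 = -6*23 + 16
23 = 1*16 + 7
16 = 2*7 + 2
7 = 3*2 + 1
2 = 2*1 + 0  (stop)
So -122/23 = [-6; 1, 2, 3, 2].

[-6; 1, 2, 3, 2]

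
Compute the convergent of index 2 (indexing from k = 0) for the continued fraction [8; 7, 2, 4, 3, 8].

122/15

Using pₖ = aₖpₖ₋₁ + pₖ₋₂, qₖ = aₖqₖ₋₁ + qₖ₋₂ (with p₋₁=1, p₋₂=0, q₋₁=0, q₋₂=1):
  k=0: a=8, p=8, q=1
  k=1: a=7, p=57, q=7
  k=2: a=2, p=122, q=15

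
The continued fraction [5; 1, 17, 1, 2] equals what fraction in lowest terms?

333/56

Using pₖ = aₖpₖ₋₁ + pₖ₋₂ and qₖ = aₖqₖ₋₁ + qₖ₋₂:
  k=0: a=5, p=5, q=1
  k=1: a=1, p=6, q=1
  k=2: a=17, p=107, q=18
  k=3: a=1, p=113, q=19
  k=4: a=2, p=333, q=56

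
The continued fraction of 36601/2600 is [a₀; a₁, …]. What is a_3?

14

36601 = 14·2600 + 201   →  a_0 = 14
2600 = 12·201 + 188   →  a_1 = 12
201 = 1·188 + 13   →  a_2 = 1
188 = 14·13 + 6   →  a_3 = 14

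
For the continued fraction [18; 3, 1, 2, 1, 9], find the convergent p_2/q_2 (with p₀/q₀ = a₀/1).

73/4

Using pₖ = aₖpₖ₋₁ + pₖ₋₂, qₖ = aₖqₖ₋₁ + qₖ₋₂ (with p₋₁=1, p₋₂=0, q₋₁=0, q₋₂=1):
  k=0: a=18, p=18, q=1
  k=1: a=3, p=55, q=3
  k=2: a=1, p=73, q=4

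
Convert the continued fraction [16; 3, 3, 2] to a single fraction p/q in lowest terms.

Using pₖ = aₖpₖ₋₁ + pₖ₋₂ and qₖ = aₖqₖ₋₁ + qₖ₋₂:
  k=0: a=16, p=16, q=1
  k=1: a=3, p=49, q=3
  k=2: a=3, p=163, q=10
  k=3: a=2, p=375, q=23

375/23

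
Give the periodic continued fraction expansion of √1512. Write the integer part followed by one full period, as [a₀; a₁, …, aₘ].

[38; 1, 7, 1, 1, 1, 7, 1, 76]

a₀ = ⌊√1512⌋ = 38.
With m₀=0, d₀=1 and mₖ₊₁ = dₖaₖ − mₖ, dₖ₊₁ = (n − mₖ₊₁²)/dₖ, aₖ₊₁ = ⌊(a₀+mₖ₊₁)/dₖ₊₁⌋:
  k=1: m=38, d=68, a=1
  k=2: m=30, d=9, a=7
  k=3: m=33, d=47, a=1
  k=4: m=14, d=28, a=1
  k=5: m=14, d=47, a=1
  k=6: m=33, d=9, a=7
  k=7: m=30, d=68, a=1
  k=8: m=38, d=1, a=76
d=1 and a=2a₀=76 at k=8, so the next step gives (m, d) = (38, 68) again — its k=1 value — and the period has length 8.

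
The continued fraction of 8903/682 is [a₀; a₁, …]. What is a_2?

8903 = 13·682 + 37   →  a_0 = 13
682 = 18·37 + 16   →  a_1 = 18
37 = 2·16 + 5   →  a_2 = 2

2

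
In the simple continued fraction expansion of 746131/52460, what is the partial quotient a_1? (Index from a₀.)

746131 = 14·52460 + 11691   →  a_0 = 14
52460 = 4·11691 + 5696   →  a_1 = 4

4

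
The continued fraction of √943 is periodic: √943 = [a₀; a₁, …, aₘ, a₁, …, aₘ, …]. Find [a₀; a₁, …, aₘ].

a₀ = ⌊√943⌋ = 30.
With m₀=0, d₀=1 and mₖ₊₁ = dₖaₖ − mₖ, dₖ₊₁ = (n − mₖ₊₁²)/dₖ, aₖ₊₁ = ⌊(a₀+mₖ₊₁)/dₖ₊₁⌋:
  k=1: m=30, d=43, a=1
  k=2: m=13, d=18, a=2
  k=3: m=23, d=23, a=2
  k=4: m=23, d=18, a=2
  k=5: m=13, d=43, a=1
  k=6: m=30, d=1, a=60
d=1 and a=2a₀=60 at k=6, so the next step gives (m, d) = (30, 43) again — its k=1 value — and the period has length 6.

[30; 1, 2, 2, 2, 1, 60]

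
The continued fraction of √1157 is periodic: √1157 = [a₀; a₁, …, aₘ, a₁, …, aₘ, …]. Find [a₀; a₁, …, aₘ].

a₀ = ⌊√1157⌋ = 34.
With m₀=0, d₀=1 and mₖ₊₁ = dₖaₖ − mₖ, dₖ₊₁ = (n − mₖ₊₁²)/dₖ, aₖ₊₁ = ⌊(a₀+mₖ₊₁)/dₖ₊₁⌋:
  k=1: m=34, d=1, a=68
d=1 and a=2a₀=68 at k=1, so the next step gives (m, d) = (34, 1) again — its k=1 value — and the period has length 1.

[34; 68]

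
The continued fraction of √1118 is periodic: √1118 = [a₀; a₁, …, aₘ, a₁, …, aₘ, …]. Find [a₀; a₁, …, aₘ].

a₀ = ⌊√1118⌋ = 33.
With m₀=0, d₀=1 and mₖ₊₁ = dₖaₖ − mₖ, dₖ₊₁ = (n − mₖ₊₁²)/dₖ, aₖ₊₁ = ⌊(a₀+mₖ₊₁)/dₖ₊₁⌋:
  k=1: m=33, d=29, a=2
  k=2: m=25, d=17, a=3
  k=3: m=26, d=26, a=2
  k=4: m=26, d=17, a=3
  k=5: m=25, d=29, a=2
  k=6: m=33, d=1, a=66
d=1 and a=2a₀=66 at k=6, so the next step gives (m, d) = (33, 29) again — its k=1 value — and the period has length 6.

[33; 2, 3, 2, 3, 2, 66]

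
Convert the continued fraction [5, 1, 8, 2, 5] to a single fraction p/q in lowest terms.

613/104

Using pₖ = aₖpₖ₋₁ + pₖ₋₂ and qₖ = aₖqₖ₋₁ + qₖ₋₂:
  k=0: a=5, p=5, q=1
  k=1: a=1, p=6, q=1
  k=2: a=8, p=53, q=9
  k=3: a=2, p=112, q=19
  k=4: a=5, p=613, q=104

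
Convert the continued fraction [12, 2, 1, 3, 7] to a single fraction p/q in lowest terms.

Fold from the inside: start with 7/1.
  3 + 1/7 = 22/7
  1 + 7/22 = 29/22
  2 + 22/29 = 80/29
  12 + 29/80 = 989/80

989/80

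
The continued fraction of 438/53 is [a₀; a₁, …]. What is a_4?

438 = 8·53 + 14   →  a_0 = 8
53 = 3·14 + 11   →  a_1 = 3
14 = 1·11 + 3   →  a_2 = 1
11 = 3·3 + 2   →  a_3 = 3
3 = 1·2 + 1   →  a_4 = 1

1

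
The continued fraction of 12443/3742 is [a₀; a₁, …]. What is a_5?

2

12443 = 3·3742 + 1217   →  a_0 = 3
3742 = 3·1217 + 91   →  a_1 = 3
1217 = 13·91 + 34   →  a_2 = 13
91 = 2·34 + 23   →  a_3 = 2
34 = 1·23 + 11   →  a_4 = 1
23 = 2·11 + 1   →  a_5 = 2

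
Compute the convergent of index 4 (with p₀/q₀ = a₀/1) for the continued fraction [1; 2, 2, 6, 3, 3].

142/101

Using pₖ = aₖpₖ₋₁ + pₖ₋₂, qₖ = aₖqₖ₋₁ + qₖ₋₂ (with p₋₁=1, p₋₂=0, q₋₁=0, q₋₂=1):
  k=0: a=1, p=1, q=1
  k=1: a=2, p=3, q=2
  k=2: a=2, p=7, q=5
  k=3: a=6, p=45, q=32
  k=4: a=3, p=142, q=101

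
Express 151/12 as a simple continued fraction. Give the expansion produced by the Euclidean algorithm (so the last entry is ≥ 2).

[12; 1, 1, 2, 2]

151 = 12×12 + 7
12 = 1×7 + 5
7 = 1×5 + 2
5 = 2×2 + 1
2 = 2×1 + 0  (stop)
So 151/12 = [12; 1, 1, 2, 2].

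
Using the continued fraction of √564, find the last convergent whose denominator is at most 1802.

√564 = [23; 1, 2, 1, 46, …] (period length 4).
Convergents:
  p_0/q_0 = 23/1
  p_1/q_1 = 24/1
  p_2/q_2 = 71/3
  p_3/q_3 = 95/4
  p_4/q_4 = 4441/187
  p_5/q_5 = 4536/191
  p_6/q_6 = 13513/569
  p_7/q_7 = 18049/760
  p_8/q_8 = 843767/35529
q_7 = 760 ≤ 1802 < 35529 = q_8, so the answer is 18049/760.

18049/760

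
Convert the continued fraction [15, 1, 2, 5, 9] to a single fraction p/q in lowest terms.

Fold from the inside: start with 9/1.
  5 + 1/9 = 46/9
  2 + 9/46 = 101/46
  1 + 46/101 = 147/101
  15 + 101/147 = 2306/147

2306/147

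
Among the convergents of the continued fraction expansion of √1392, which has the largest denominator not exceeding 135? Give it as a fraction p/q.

√1392 = [37; 3, 4, 3, 74, …] (period length 4).
Convergents:
  p_0/q_0 = 37/1
  p_1/q_1 = 112/3
  p_2/q_2 = 485/13
  p_3/q_3 = 1567/42
  p_4/q_4 = 116443/3121
q_3 = 42 ≤ 135 < 3121 = q_4, so the answer is 1567/42.

1567/42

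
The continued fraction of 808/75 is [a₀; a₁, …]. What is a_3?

2

808 = 10·75 + 58   →  a_0 = 10
75 = 1·58 + 17   →  a_1 = 1
58 = 3·17 + 7   →  a_2 = 3
17 = 2·7 + 3   →  a_3 = 2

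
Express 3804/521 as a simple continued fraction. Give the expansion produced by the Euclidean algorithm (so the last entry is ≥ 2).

[7; 3, 3, 7, 7]

3804 = 7×521 + 157
521 = 3×157 + 50
157 = 3×50 + 7
50 = 7×7 + 1
7 = 7×1 + 0  (stop)
So 3804/521 = [7; 3, 3, 7, 7].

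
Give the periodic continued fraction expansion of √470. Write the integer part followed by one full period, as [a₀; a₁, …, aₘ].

[21; 1, 2, 8, 2, 1, 42]

a₀ = ⌊√470⌋ = 21.
With m₀=0, d₀=1 and mₖ₊₁ = dₖaₖ − mₖ, dₖ₊₁ = (n − mₖ₊₁²)/dₖ, aₖ₊₁ = ⌊(a₀+mₖ₊₁)/dₖ₊₁⌋:
  k=1: m=21, d=29, a=1
  k=2: m=8, d=14, a=2
  k=3: m=20, d=5, a=8
  k=4: m=20, d=14, a=2
  k=5: m=8, d=29, a=1
  k=6: m=21, d=1, a=42
d=1 and a=2a₀=42 at k=6, so the next step gives (m, d) = (21, 29) again — its k=1 value — and the period has length 6.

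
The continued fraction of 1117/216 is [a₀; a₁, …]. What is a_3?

1117 = 5·216 + 37   →  a_0 = 5
216 = 5·37 + 31   →  a_1 = 5
37 = 1·31 + 6   →  a_2 = 1
31 = 5·6 + 1   →  a_3 = 5

5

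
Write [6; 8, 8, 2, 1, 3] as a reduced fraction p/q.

Fold from the inside: start with 3/1.
  1 + 1/3 = 4/3
  2 + 3/4 = 11/4
  8 + 4/11 = 92/11
  8 + 11/92 = 747/92
  6 + 92/747 = 4574/747

4574/747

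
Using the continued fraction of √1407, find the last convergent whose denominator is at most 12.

√1407 = [37; 1, 1, 24, 1, 1, 74, …] (period length 6).
Convergents:
  p_0/q_0 = 37/1
  p_1/q_1 = 38/1
  p_2/q_2 = 75/2
  p_3/q_3 = 1838/49
q_2 = 2 ≤ 12 < 49 = q_3, so the answer is 75/2.

75/2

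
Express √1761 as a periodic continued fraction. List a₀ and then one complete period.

[41; 1, 26, 1, 82]

a₀ = ⌊√1761⌋ = 41.
With m₀=0, d₀=1 and mₖ₊₁ = dₖaₖ − mₖ, dₖ₊₁ = (n − mₖ₊₁²)/dₖ, aₖ₊₁ = ⌊(a₀+mₖ₊₁)/dₖ₊₁⌋:
  k=1: m=41, d=80, a=1
  k=2: m=39, d=3, a=26
  k=3: m=39, d=80, a=1
  k=4: m=41, d=1, a=82
d=1 and a=2a₀=82 at k=4, so the next step gives (m, d) = (41, 80) again — its k=1 value — and the period has length 4.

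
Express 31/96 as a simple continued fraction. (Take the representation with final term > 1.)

[0; 3, 10, 3]

31 = 0·96 + 31
96 = 3·31 + 3
31 = 10·3 + 1
3 = 3·1 + 0  (stop)
So 31/96 = [0; 3, 10, 3].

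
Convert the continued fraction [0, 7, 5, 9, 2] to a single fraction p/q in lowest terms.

97/698

Fold from the inside: start with 2/1.
  9 + 1/2 = 19/2
  5 + 2/19 = 97/19
  7 + 19/97 = 698/97
  0 + 97/698 = 97/698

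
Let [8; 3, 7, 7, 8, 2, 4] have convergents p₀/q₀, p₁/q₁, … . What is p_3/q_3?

1306/157

Using pₖ = aₖpₖ₋₁ + pₖ₋₂, qₖ = aₖqₖ₋₁ + qₖ₋₂ (with p₋₁=1, p₋₂=0, q₋₁=0, q₋₂=1):
  k=0: a=8, p=8, q=1
  k=1: a=3, p=25, q=3
  k=2: a=7, p=183, q=22
  k=3: a=7, p=1306, q=157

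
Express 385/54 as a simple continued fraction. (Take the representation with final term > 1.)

385 = 7×54 + 7
54 = 7×7 + 5
7 = 1×5 + 2
5 = 2×2 + 1
2 = 2×1 + 0  (stop)
So 385/54 = [7; 7, 1, 2, 2].

[7; 7, 1, 2, 2]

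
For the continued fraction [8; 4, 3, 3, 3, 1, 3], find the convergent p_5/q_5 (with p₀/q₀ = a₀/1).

Using pₖ = aₖpₖ₋₁ + pₖ₋₂, qₖ = aₖqₖ₋₁ + qₖ₋₂ (with p₋₁=1, p₋₂=0, q₋₁=0, q₋₂=1):
  k=0: a=8, p=8, q=1
  k=1: a=4, p=33, q=4
  k=2: a=3, p=107, q=13
  k=3: a=3, p=354, q=43
  k=4: a=3, p=1169, q=142
  k=5: a=1, p=1523, q=185

1523/185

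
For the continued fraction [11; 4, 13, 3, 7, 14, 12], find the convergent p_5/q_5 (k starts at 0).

189811/16879

Using pₖ = aₖpₖ₋₁ + pₖ₋₂, qₖ = aₖqₖ₋₁ + qₖ₋₂ (with p₋₁=1, p₋₂=0, q₋₁=0, q₋₂=1):
  k=0: a=11, p=11, q=1
  k=1: a=4, p=45, q=4
  k=2: a=13, p=596, q=53
  k=3: a=3, p=1833, q=163
  k=4: a=7, p=13427, q=1194
  k=5: a=14, p=189811, q=16879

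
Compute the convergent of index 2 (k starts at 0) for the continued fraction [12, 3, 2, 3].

86/7

Using pₖ = aₖpₖ₋₁ + pₖ₋₂, qₖ = aₖqₖ₋₁ + qₖ₋₂ (with p₋₁=1, p₋₂=0, q₋₁=0, q₋₂=1):
  k=0: a=12, p=12, q=1
  k=1: a=3, p=37, q=3
  k=2: a=2, p=86, q=7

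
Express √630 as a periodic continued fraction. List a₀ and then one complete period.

a₀ = ⌊√630⌋ = 25.
With m₀=0, d₀=1 and mₖ₊₁ = dₖaₖ − mₖ, dₖ₊₁ = (n − mₖ₊₁²)/dₖ, aₖ₊₁ = ⌊(a₀+mₖ₊₁)/dₖ₊₁⌋:
  k=1: m=25, d=5, a=10
  k=2: m=25, d=1, a=50
d=1 and a=2a₀=50 at k=2, so the next step gives (m, d) = (25, 5) again — its k=1 value — and the period has length 2.

[25; 10, 50]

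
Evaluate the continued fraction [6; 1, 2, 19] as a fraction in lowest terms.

Using pₖ = aₖpₖ₋₁ + pₖ₋₂ and qₖ = aₖqₖ₋₁ + qₖ₋₂:
  k=0: a=6, p=6, q=1
  k=1: a=1, p=7, q=1
  k=2: a=2, p=20, q=3
  k=3: a=19, p=387, q=58

387/58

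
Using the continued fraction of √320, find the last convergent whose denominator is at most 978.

5778/323

√320 = [17; 1, 7, 1, 34, …] (period length 4).
Convergents:
  p_0/q_0 = 17/1
  p_1/q_1 = 18/1
  p_2/q_2 = 143/8
  p_3/q_3 = 161/9
  p_4/q_4 = 5617/314
  p_5/q_5 = 5778/323
  p_6/q_6 = 46063/2575
q_5 = 323 ≤ 978 < 2575 = q_6, so the answer is 5778/323.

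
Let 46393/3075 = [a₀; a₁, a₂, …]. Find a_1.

46393 = 15·3075 + 268   →  a_0 = 15
3075 = 11·268 + 127   →  a_1 = 11

11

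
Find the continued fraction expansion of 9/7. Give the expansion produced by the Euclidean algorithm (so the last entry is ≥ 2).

9 = 1*7 + 2
7 = 3*2 + 1
2 = 2*1 + 0  (stop)
So 9/7 = [1; 3, 2].

[1; 3, 2]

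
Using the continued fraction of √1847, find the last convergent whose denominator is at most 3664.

√1847 = [42; 1, 41, 1, 84, …] (period length 4).
Convergents:
  p_0/q_0 = 42/1
  p_1/q_1 = 43/1
  p_2/q_2 = 1805/42
  p_3/q_3 = 1848/43
  p_4/q_4 = 157037/3654
  p_5/q_5 = 158885/3697
q_4 = 3654 ≤ 3664 < 3697 = q_5, so the answer is 157037/3654.

157037/3654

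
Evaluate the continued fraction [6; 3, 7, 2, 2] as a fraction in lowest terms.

Fold from the inside: start with 2/1.
  2 + 1/2 = 5/2
  7 + 2/5 = 37/5
  3 + 5/37 = 116/37
  6 + 37/116 = 733/116

733/116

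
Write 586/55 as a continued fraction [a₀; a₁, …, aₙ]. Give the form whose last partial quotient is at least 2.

586 = 10·55 + 36
55 = 1·36 + 19
36 = 1·19 + 17
19 = 1·17 + 2
17 = 8·2 + 1
2 = 2·1 + 0  (stop)
So 586/55 = [10; 1, 1, 1, 8, 2].

[10; 1, 1, 1, 8, 2]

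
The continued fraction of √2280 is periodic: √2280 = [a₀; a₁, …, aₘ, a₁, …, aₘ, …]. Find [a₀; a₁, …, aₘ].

a₀ = ⌊√2280⌋ = 47.
With m₀=0, d₀=1 and mₖ₊₁ = dₖaₖ − mₖ, dₖ₊₁ = (n − mₖ₊₁²)/dₖ, aₖ₊₁ = ⌊(a₀+mₖ₊₁)/dₖ₊₁⌋:
  k=1: m=47, d=71, a=1
  k=2: m=24, d=24, a=2
  k=3: m=24, d=71, a=1
  k=4: m=47, d=1, a=94
d=1 and a=2a₀=94 at k=4, so the next step gives (m, d) = (47, 71) again — its k=1 value — and the period has length 4.

[47; 1, 2, 1, 94]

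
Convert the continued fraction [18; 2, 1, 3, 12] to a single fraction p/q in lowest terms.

Using pₖ = aₖpₖ₋₁ + pₖ₋₂ and qₖ = aₖqₖ₋₁ + qₖ₋₂:
  k=0: a=18, p=18, q=1
  k=1: a=2, p=37, q=2
  k=2: a=1, p=55, q=3
  k=3: a=3, p=202, q=11
  k=4: a=12, p=2479, q=135

2479/135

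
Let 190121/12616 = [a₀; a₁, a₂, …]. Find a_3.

8

190121 = 15·12616 + 881   →  a_0 = 15
12616 = 14·881 + 282   →  a_1 = 14
881 = 3·282 + 35   →  a_2 = 3
282 = 8·35 + 2   →  a_3 = 8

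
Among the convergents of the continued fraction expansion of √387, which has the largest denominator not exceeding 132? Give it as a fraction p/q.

√387 = [19; 1, 2, 19, 2, 1, 38, …] (period length 6).
Convergents:
  p_0/q_0 = 19/1
  p_1/q_1 = 20/1
  p_2/q_2 = 59/3
  p_3/q_3 = 1141/58
  p_4/q_4 = 2341/119
  p_5/q_5 = 3482/177
q_4 = 119 ≤ 132 < 177 = q_5, so the answer is 2341/119.

2341/119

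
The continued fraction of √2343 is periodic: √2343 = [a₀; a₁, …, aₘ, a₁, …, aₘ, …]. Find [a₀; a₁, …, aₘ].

a₀ = ⌊√2343⌋ = 48.

[48; 2, 2, 8, 2, 2, 96]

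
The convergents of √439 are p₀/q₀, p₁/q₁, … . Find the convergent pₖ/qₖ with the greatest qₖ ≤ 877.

18019/860

√439 = [20; 1, 19, 1, 40, …] (period length 4).
Convergents:
  p_0/q_0 = 20/1
  p_1/q_1 = 21/1
  p_2/q_2 = 419/20
  p_3/q_3 = 440/21
  p_4/q_4 = 18019/860
  p_5/q_5 = 18459/881
q_4 = 860 ≤ 877 < 881 = q_5, so the answer is 18019/860.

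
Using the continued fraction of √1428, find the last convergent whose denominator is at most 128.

√1428 = [37; 1, 3, 1, 2, 1, 3, 1, 74, …] (period length 8).
Convergents:
  p_0/q_0 = 37/1
  p_1/q_1 = 38/1
  p_2/q_2 = 151/4
  p_3/q_3 = 189/5
  p_4/q_4 = 529/14
  p_5/q_5 = 718/19
  p_6/q_6 = 2683/71
  p_7/q_7 = 3401/90
  p_8/q_8 = 254357/6731
q_7 = 90 ≤ 128 < 6731 = q_8, so the answer is 3401/90.

3401/90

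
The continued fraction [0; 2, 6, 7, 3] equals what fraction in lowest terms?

135/292

Fold from the inside: start with 3/1.
  7 + 1/3 = 22/3
  6 + 3/22 = 135/22
  2 + 22/135 = 292/135
  0 + 135/292 = 135/292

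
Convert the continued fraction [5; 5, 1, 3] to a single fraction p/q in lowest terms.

119/23

Fold from the inside: start with 3/1.
  1 + 1/3 = 4/3
  5 + 3/4 = 23/4
  5 + 4/23 = 119/23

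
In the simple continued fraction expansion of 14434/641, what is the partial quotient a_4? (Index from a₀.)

14434 = 22·641 + 332   →  a_0 = 22
641 = 1·332 + 309   →  a_1 = 1
332 = 1·309 + 23   →  a_2 = 1
309 = 13·23 + 10   →  a_3 = 13
23 = 2·10 + 3   →  a_4 = 2

2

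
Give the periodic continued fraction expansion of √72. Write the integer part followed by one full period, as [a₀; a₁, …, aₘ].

a₀ = ⌊√72⌋ = 8.
With m₀=0, d₀=1 and mₖ₊₁ = dₖaₖ − mₖ, dₖ₊₁ = (n − mₖ₊₁²)/dₖ, aₖ₊₁ = ⌊(a₀+mₖ₊₁)/dₖ₊₁⌋:
  k=1: m=8, d=8, a=2
  k=2: m=8, d=1, a=16
d=1 and a=2a₀=16 at k=2, so the next step gives (m, d) = (8, 8) again — its k=1 value — and the period has length 2.

[8; 2, 16]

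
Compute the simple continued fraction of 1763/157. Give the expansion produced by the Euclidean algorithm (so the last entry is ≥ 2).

[11; 4, 2, 1, 3, 3]

1763 = 11*157 + 36
157 = 4*36 + 13
36 = 2*13 + 10
13 = 1*10 + 3
10 = 3*3 + 1
3 = 3*1 + 0  (stop)
So 1763/157 = [11; 4, 2, 1, 3, 3].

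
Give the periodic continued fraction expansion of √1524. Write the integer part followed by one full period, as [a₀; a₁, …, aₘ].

[39; 26, 78]

a₀ = ⌊√1524⌋ = 39.
With m₀=0, d₀=1 and mₖ₊₁ = dₖaₖ − mₖ, dₖ₊₁ = (n − mₖ₊₁²)/dₖ, aₖ₊₁ = ⌊(a₀+mₖ₊₁)/dₖ₊₁⌋:
  k=1: m=39, d=3, a=26
  k=2: m=39, d=1, a=78
d=1 and a=2a₀=78 at k=2, so the next step gives (m, d) = (39, 3) again — its k=1 value — and the period has length 2.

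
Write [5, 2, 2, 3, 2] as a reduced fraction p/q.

Fold from the inside: start with 2/1.
  3 + 1/2 = 7/2
  2 + 2/7 = 16/7
  2 + 7/16 = 39/16
  5 + 16/39 = 211/39

211/39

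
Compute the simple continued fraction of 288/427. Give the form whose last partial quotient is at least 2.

[0; 1, 2, 13, 1, 9]

288 = 0*427 + 288
427 = 1*288 + 139
288 = 2*139 + 10
139 = 13*10 + 9
10 = 1*9 + 1
9 = 9*1 + 0  (stop)
So 288/427 = [0; 1, 2, 13, 1, 9].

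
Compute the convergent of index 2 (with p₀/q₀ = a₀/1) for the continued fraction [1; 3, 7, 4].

Using pₖ = aₖpₖ₋₁ + pₖ₋₂, qₖ = aₖqₖ₋₁ + qₖ₋₂ (with p₋₁=1, p₋₂=0, q₋₁=0, q₋₂=1):
  k=0: a=1, p=1, q=1
  k=1: a=3, p=4, q=3
  k=2: a=7, p=29, q=22

29/22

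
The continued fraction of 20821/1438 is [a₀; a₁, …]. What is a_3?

20821 = 14·1438 + 689   →  a_0 = 14
1438 = 2·689 + 60   →  a_1 = 2
689 = 11·60 + 29   →  a_2 = 11
60 = 2·29 + 2   →  a_3 = 2

2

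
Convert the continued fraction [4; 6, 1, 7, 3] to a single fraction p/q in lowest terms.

713/172

Using pₖ = aₖpₖ₋₁ + pₖ₋₂ and qₖ = aₖqₖ₋₁ + qₖ₋₂:
  k=0: a=4, p=4, q=1
  k=1: a=6, p=25, q=6
  k=2: a=1, p=29, q=7
  k=3: a=7, p=228, q=55
  k=4: a=3, p=713, q=172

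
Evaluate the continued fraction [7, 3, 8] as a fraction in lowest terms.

183/25

Using pₖ = aₖpₖ₋₁ + pₖ₋₂ and qₖ = aₖqₖ₋₁ + qₖ₋₂:
  k=0: a=7, p=7, q=1
  k=1: a=3, p=22, q=3
  k=2: a=8, p=183, q=25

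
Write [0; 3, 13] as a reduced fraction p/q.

13/40

Fold from the inside: start with 13/1.
  3 + 1/13 = 40/13
  0 + 13/40 = 13/40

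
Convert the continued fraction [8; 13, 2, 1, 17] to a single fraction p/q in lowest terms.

5709/707

Using pₖ = aₖpₖ₋₁ + pₖ₋₂ and qₖ = aₖqₖ₋₁ + qₖ₋₂:
  k=0: a=8, p=8, q=1
  k=1: a=13, p=105, q=13
  k=2: a=2, p=218, q=27
  k=3: a=1, p=323, q=40
  k=4: a=17, p=5709, q=707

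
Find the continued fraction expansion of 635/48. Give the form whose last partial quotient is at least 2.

[13; 4, 2, 1, 3]

635 = 13×48 + 11
48 = 4×11 + 4
11 = 2×4 + 3
4 = 1×3 + 1
3 = 3×1 + 0  (stop)
So 635/48 = [13; 4, 2, 1, 3].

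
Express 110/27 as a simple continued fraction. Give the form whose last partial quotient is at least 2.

110 = 4×27 + 2
27 = 13×2 + 1
2 = 2×1 + 0  (stop)
So 110/27 = [4; 13, 2].

[4; 13, 2]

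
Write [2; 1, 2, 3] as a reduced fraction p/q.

Fold from the inside: start with 3/1.
  2 + 1/3 = 7/3
  1 + 3/7 = 10/7
  2 + 7/10 = 27/10

27/10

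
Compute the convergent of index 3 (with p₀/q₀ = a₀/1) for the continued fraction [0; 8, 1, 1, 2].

2/17

Using pₖ = aₖpₖ₋₁ + pₖ₋₂, qₖ = aₖqₖ₋₁ + qₖ₋₂ (with p₋₁=1, p₋₂=0, q₋₁=0, q₋₂=1):
  k=0: a=0, p=0, q=1
  k=1: a=8, p=1, q=8
  k=2: a=1, p=1, q=9
  k=3: a=1, p=2, q=17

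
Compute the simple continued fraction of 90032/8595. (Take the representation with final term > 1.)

[10; 2, 9, 2, 8, 8, 3]

90032 = 10*8595 + 4082
8595 = 2*4082 + 431
4082 = 9*431 + 203
431 = 2*203 + 25
203 = 8*25 + 3
25 = 8*3 + 1
3 = 3*1 + 0  (stop)
So 90032/8595 = [10; 2, 9, 2, 8, 8, 3].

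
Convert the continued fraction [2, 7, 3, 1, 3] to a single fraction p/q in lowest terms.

Using pₖ = aₖpₖ₋₁ + pₖ₋₂ and qₖ = aₖqₖ₋₁ + qₖ₋₂:
  k=0: a=2, p=2, q=1
  k=1: a=7, p=15, q=7
  k=2: a=3, p=47, q=22
  k=3: a=1, p=62, q=29
  k=4: a=3, p=233, q=109

233/109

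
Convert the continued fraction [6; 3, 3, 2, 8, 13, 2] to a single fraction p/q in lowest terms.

Using pₖ = aₖpₖ₋₁ + pₖ₋₂ and qₖ = aₖqₖ₋₁ + qₖ₋₂:
  k=0: a=6, p=6, q=1
  k=1: a=3, p=19, q=3
  k=2: a=3, p=63, q=10
  k=3: a=2, p=145, q=23
  k=4: a=8, p=1223, q=194
  k=5: a=13, p=16044, q=2545
  k=6: a=2, p=33311, q=5284

33311/5284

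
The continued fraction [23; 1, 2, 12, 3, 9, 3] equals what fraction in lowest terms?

78200/3303

Fold from the inside: start with 3/1.
  9 + 1/3 = 28/3
  3 + 3/28 = 87/28
  12 + 28/87 = 1072/87
  2 + 87/1072 = 2231/1072
  1 + 1072/2231 = 3303/2231
  23 + 2231/3303 = 78200/3303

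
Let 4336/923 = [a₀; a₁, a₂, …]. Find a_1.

1

4336 = 4·923 + 644   →  a_0 = 4
923 = 1·644 + 279   →  a_1 = 1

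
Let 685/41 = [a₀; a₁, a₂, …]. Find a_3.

2

685 = 16·41 + 29   →  a_0 = 16
41 = 1·29 + 12   →  a_1 = 1
29 = 2·12 + 5   →  a_2 = 2
12 = 2·5 + 2   →  a_3 = 2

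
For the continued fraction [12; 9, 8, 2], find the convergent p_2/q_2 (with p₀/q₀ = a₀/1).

884/73

Using pₖ = aₖpₖ₋₁ + pₖ₋₂, qₖ = aₖqₖ₋₁ + qₖ₋₂ (with p₋₁=1, p₋₂=0, q₋₁=0, q₋₂=1):
  k=0: a=12, p=12, q=1
  k=1: a=9, p=109, q=9
  k=2: a=8, p=884, q=73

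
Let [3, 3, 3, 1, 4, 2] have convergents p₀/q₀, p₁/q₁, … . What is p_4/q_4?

Using pₖ = aₖpₖ₋₁ + pₖ₋₂, qₖ = aₖqₖ₋₁ + qₖ₋₂ (with p₋₁=1, p₋₂=0, q₋₁=0, q₋₂=1):
  k=0: a=3, p=3, q=1
  k=1: a=3, p=10, q=3
  k=2: a=3, p=33, q=10
  k=3: a=1, p=43, q=13
  k=4: a=4, p=205, q=62

205/62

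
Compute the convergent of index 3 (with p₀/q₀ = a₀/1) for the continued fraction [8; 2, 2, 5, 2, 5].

227/27

Using pₖ = aₖpₖ₋₁ + pₖ₋₂, qₖ = aₖqₖ₋₁ + qₖ₋₂ (with p₋₁=1, p₋₂=0, q₋₁=0, q₋₂=1):
  k=0: a=8, p=8, q=1
  k=1: a=2, p=17, q=2
  k=2: a=2, p=42, q=5
  k=3: a=5, p=227, q=27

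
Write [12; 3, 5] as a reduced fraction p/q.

197/16

Fold from the inside: start with 5/1.
  3 + 1/5 = 16/5
  12 + 5/16 = 197/16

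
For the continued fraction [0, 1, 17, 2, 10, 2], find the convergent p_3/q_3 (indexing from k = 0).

Using pₖ = aₖpₖ₋₁ + pₖ₋₂, qₖ = aₖqₖ₋₁ + qₖ₋₂ (with p₋₁=1, p₋₂=0, q₋₁=0, q₋₂=1):
  k=0: a=0, p=0, q=1
  k=1: a=1, p=1, q=1
  k=2: a=17, p=17, q=18
  k=3: a=2, p=35, q=37

35/37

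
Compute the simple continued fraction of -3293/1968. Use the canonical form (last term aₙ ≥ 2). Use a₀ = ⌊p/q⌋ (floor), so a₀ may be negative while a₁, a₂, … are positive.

-3293 = -2*1968 + 643
1968 = 3*643 + 39
643 = 16*39 + 19
39 = 2*19 + 1
19 = 19*1 + 0  (stop)
So -3293/1968 = [-2; 3, 16, 2, 19].

[-2; 3, 16, 2, 19]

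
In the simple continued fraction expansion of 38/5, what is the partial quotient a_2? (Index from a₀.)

38 = 7·5 + 3   →  a_0 = 7
5 = 1·3 + 2   →  a_1 = 1
3 = 1·2 + 1   →  a_2 = 1

1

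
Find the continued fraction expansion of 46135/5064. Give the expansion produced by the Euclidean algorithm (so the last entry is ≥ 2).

46135 = 9×5064 + 559
5064 = 9×559 + 33
559 = 16×33 + 31
33 = 1×31 + 2
31 = 15×2 + 1
2 = 2×1 + 0  (stop)
So 46135/5064 = [9; 9, 16, 1, 15, 2].

[9; 9, 16, 1, 15, 2]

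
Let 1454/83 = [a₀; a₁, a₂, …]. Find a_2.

1454 = 17·83 + 43   →  a_0 = 17
83 = 1·43 + 40   →  a_1 = 1
43 = 1·40 + 3   →  a_2 = 1

1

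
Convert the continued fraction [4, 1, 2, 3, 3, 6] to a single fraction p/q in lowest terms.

977/208

Using pₖ = aₖpₖ₋₁ + pₖ₋₂ and qₖ = aₖqₖ₋₁ + qₖ₋₂:
  k=0: a=4, p=4, q=1
  k=1: a=1, p=5, q=1
  k=2: a=2, p=14, q=3
  k=3: a=3, p=47, q=10
  k=4: a=3, p=155, q=33
  k=5: a=6, p=977, q=208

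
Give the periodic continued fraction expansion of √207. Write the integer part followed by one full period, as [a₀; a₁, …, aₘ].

a₀ = ⌊√207⌋ = 14.
With m₀=0, d₀=1 and mₖ₊₁ = dₖaₖ − mₖ, dₖ₊₁ = (n − mₖ₊₁²)/dₖ, aₖ₊₁ = ⌊(a₀+mₖ₊₁)/dₖ₊₁⌋:
  k=1: m=14, d=11, a=2
  k=2: m=8, d=13, a=1
  k=3: m=5, d=14, a=1
  k=4: m=9, d=9, a=2
  k=5: m=9, d=14, a=1
  k=6: m=5, d=13, a=1
  k=7: m=8, d=11, a=2
  k=8: m=14, d=1, a=28
d=1 and a=2a₀=28 at k=8, so the next step gives (m, d) = (14, 11) again — its k=1 value — and the period has length 8.

[14; 2, 1, 1, 2, 1, 1, 2, 28]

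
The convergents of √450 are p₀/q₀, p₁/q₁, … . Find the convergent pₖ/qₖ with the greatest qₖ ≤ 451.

√450 = [21; 4, 1, 2, 4, 2, 1, 4, 42, …] (period length 8).
Convergents:
  p_0/q_0 = 21/1
  p_1/q_1 = 85/4
  p_2/q_2 = 106/5
  p_3/q_3 = 297/14
  p_4/q_4 = 1294/61
  p_5/q_5 = 2885/136
  p_6/q_6 = 4179/197
  p_7/q_7 = 19601/924
q_6 = 197 ≤ 451 < 924 = q_7, so the answer is 4179/197.

4179/197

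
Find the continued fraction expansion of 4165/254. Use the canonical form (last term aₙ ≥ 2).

[16; 2, 1, 1, 16, 3]

4165 = 16×254 + 101
254 = 2×101 + 52
101 = 1×52 + 49
52 = 1×49 + 3
49 = 16×3 + 1
3 = 3×1 + 0  (stop)
So 4165/254 = [16; 2, 1, 1, 16, 3].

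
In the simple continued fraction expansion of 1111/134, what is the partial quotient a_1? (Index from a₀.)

3

1111 = 8·134 + 39   →  a_0 = 8
134 = 3·39 + 17   →  a_1 = 3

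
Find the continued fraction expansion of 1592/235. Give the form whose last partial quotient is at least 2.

1592 = 6×235 + 182
235 = 1×182 + 53
182 = 3×53 + 23
53 = 2×23 + 7
23 = 3×7 + 2
7 = 3×2 + 1
2 = 2×1 + 0  (stop)
So 1592/235 = [6; 1, 3, 2, 3, 3, 2].

[6; 1, 3, 2, 3, 3, 2]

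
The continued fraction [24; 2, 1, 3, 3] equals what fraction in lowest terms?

Fold from the inside: start with 3/1.
  3 + 1/3 = 10/3
  1 + 3/10 = 13/10
  2 + 10/13 = 36/13
  24 + 13/36 = 877/36

877/36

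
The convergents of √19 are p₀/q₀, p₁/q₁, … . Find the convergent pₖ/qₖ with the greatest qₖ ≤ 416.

√19 = [4; 2, 1, 3, 1, 2, 8, …] (period length 6).
Convergents:
  p_0/q_0 = 4/1
  p_1/q_1 = 9/2
  p_2/q_2 = 13/3
  p_3/q_3 = 48/11
  p_4/q_4 = 61/14
  p_5/q_5 = 170/39
  p_6/q_6 = 1421/326
  p_7/q_7 = 3012/691
q_6 = 326 ≤ 416 < 691 = q_7, so the answer is 1421/326.

1421/326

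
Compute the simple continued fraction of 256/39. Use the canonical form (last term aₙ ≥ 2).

256 = 6*39 + 22
39 = 1*22 + 17
22 = 1*17 + 5
17 = 3*5 + 2
5 = 2*2 + 1
2 = 2*1 + 0  (stop)
So 256/39 = [6; 1, 1, 3, 2, 2].

[6; 1, 1, 3, 2, 2]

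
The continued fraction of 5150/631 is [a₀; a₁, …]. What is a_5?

2

5150 = 8·631 + 102   →  a_0 = 8
631 = 6·102 + 19   →  a_1 = 6
102 = 5·19 + 7   →  a_2 = 5
19 = 2·7 + 5   →  a_3 = 2
7 = 1·5 + 2   →  a_4 = 1
5 = 2·2 + 1   →  a_5 = 2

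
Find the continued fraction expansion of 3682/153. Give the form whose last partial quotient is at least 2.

[24; 15, 3, 3]

3682 = 24·153 + 10
153 = 15·10 + 3
10 = 3·3 + 1
3 = 3·1 + 0  (stop)
So 3682/153 = [24; 15, 3, 3].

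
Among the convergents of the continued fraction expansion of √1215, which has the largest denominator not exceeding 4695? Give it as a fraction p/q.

119071/3416

√1215 = [34; 1, 5, 1, 68, …] (period length 4).
Convergents:
  p_0/q_0 = 34/1
  p_1/q_1 = 35/1
  p_2/q_2 = 209/6
  p_3/q_3 = 244/7
  p_4/q_4 = 16801/482
  p_5/q_5 = 17045/489
  p_6/q_6 = 102026/2927
  p_7/q_7 = 119071/3416
  p_8/q_8 = 8198854/235215
q_7 = 3416 ≤ 4695 < 235215 = q_8, so the answer is 119071/3416.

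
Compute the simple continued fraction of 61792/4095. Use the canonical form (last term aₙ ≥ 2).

61792 = 15×4095 + 367
4095 = 11×367 + 58
367 = 6×58 + 19
58 = 3×19 + 1
19 = 19×1 + 0  (stop)
So 61792/4095 = [15; 11, 6, 3, 19].

[15; 11, 6, 3, 19]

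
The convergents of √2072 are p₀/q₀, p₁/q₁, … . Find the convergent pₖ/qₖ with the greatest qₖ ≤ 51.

1229/27

√2072 = [45; 1, 1, 12, 1, 1, 90, …] (period length 6).
Convergents:
  p_0/q_0 = 45/1
  p_1/q_1 = 46/1
  p_2/q_2 = 91/2
  p_3/q_3 = 1138/25
  p_4/q_4 = 1229/27
  p_5/q_5 = 2367/52
q_4 = 27 ≤ 51 < 52 = q_5, so the answer is 1229/27.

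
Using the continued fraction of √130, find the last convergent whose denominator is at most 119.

1277/112

√130 = [11; 2, 2, 22, …] (period length 3).
Convergents:
  p_0/q_0 = 11/1
  p_1/q_1 = 23/2
  p_2/q_2 = 57/5
  p_3/q_3 = 1277/112
  p_4/q_4 = 2611/229
q_3 = 112 ≤ 119 < 229 = q_4, so the answer is 1277/112.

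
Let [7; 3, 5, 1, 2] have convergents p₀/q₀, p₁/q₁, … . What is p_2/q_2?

117/16

Using pₖ = aₖpₖ₋₁ + pₖ₋₂, qₖ = aₖqₖ₋₁ + qₖ₋₂ (with p₋₁=1, p₋₂=0, q₋₁=0, q₋₂=1):
  k=0: a=7, p=7, q=1
  k=1: a=3, p=22, q=3
  k=2: a=5, p=117, q=16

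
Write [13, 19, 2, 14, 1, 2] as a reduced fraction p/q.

Using pₖ = aₖpₖ₋₁ + pₖ₋₂ and qₖ = aₖqₖ₋₁ + qₖ₋₂:
  k=0: a=13, p=13, q=1
  k=1: a=19, p=248, q=19
  k=2: a=2, p=509, q=39
  k=3: a=14, p=7374, q=565
  k=4: a=1, p=7883, q=604
  k=5: a=2, p=23140, q=1773

23140/1773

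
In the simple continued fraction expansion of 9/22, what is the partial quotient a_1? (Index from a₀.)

9 = 0·22 + 9   →  a_0 = 0
22 = 2·9 + 4   →  a_1 = 2

2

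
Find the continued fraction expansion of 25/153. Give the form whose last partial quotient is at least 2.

[0; 6, 8, 3]

25 = 0*153 + 25
153 = 6*25 + 3
25 = 8*3 + 1
3 = 3*1 + 0  (stop)
So 25/153 = [0; 6, 8, 3].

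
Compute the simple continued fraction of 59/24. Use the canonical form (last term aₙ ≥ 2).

59 = 2×24 + 11
24 = 2×11 + 2
11 = 5×2 + 1
2 = 2×1 + 0  (stop)
So 59/24 = [2; 2, 5, 2].

[2; 2, 5, 2]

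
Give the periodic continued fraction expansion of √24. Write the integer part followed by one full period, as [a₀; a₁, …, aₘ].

a₀ = ⌊√24⌋ = 4.

[4; 1, 8]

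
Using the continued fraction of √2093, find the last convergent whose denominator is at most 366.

√2093 = [45; 1, 2, 1, 90, …] (period length 4).
Convergents:
  p_0/q_0 = 45/1
  p_1/q_1 = 46/1
  p_2/q_2 = 137/3
  p_3/q_3 = 183/4
  p_4/q_4 = 16607/363
  p_5/q_5 = 16790/367
q_4 = 363 ≤ 366 < 367 = q_5, so the answer is 16607/363.

16607/363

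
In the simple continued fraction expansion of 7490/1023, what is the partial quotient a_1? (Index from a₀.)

7490 = 7·1023 + 329   →  a_0 = 7
1023 = 3·329 + 36   →  a_1 = 3

3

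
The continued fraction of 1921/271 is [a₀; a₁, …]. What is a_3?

2

1921 = 7·271 + 24   →  a_0 = 7
271 = 11·24 + 7   →  a_1 = 11
24 = 3·7 + 3   →  a_2 = 3
7 = 2·3 + 1   →  a_3 = 2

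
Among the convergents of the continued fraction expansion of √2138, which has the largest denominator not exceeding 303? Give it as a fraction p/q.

5040/109

√2138 = [46; 4, 5, 5, 4, 92, …] (period length 5).
Convergents:
  p_0/q_0 = 46/1
  p_1/q_1 = 185/4
  p_2/q_2 = 971/21
  p_3/q_3 = 5040/109
  p_4/q_4 = 21131/457
q_3 = 109 ≤ 303 < 457 = q_4, so the answer is 5040/109.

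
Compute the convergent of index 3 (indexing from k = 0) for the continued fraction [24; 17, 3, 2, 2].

Using pₖ = aₖpₖ₋₁ + pₖ₋₂, qₖ = aₖqₖ₋₁ + qₖ₋₂ (with p₋₁=1, p₋₂=0, q₋₁=0, q₋₂=1):
  k=0: a=24, p=24, q=1
  k=1: a=17, p=409, q=17
  k=2: a=3, p=1251, q=52
  k=3: a=2, p=2911, q=121

2911/121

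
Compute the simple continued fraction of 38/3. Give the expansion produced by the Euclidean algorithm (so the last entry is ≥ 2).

38 = 12×3 + 2
3 = 1×2 + 1
2 = 2×1 + 0  (stop)
So 38/3 = [12; 1, 2].

[12; 1, 2]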